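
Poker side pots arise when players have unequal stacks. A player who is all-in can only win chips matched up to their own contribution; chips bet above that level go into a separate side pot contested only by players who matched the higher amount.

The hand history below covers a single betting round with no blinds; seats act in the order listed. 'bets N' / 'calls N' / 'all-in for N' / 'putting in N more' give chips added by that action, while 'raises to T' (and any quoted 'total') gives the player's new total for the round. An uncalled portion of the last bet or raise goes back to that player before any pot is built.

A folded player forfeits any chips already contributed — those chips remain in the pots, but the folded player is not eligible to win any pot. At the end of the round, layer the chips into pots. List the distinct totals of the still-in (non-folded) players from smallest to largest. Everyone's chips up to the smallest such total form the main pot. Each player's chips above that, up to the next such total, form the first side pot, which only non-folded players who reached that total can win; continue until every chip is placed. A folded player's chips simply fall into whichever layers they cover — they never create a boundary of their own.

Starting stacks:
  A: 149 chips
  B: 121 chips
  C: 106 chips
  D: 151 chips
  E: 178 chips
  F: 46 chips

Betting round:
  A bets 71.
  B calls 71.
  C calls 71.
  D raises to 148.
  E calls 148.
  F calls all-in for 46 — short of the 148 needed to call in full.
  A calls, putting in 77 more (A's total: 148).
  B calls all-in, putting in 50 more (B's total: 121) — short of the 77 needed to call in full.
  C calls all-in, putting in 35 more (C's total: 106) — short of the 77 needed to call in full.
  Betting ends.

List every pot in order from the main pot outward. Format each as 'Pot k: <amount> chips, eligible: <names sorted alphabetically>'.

Contributions: A=148, B=121, C=106, D=148, E=148, F=46
Pot levels (distinct totals of non-folded players): 46, 106, 121, 148
Layer 1-46: 46 each from A, B, C, D, E, F = 46*6 = 276 chips; eligible A, B, C, D, E, F
Layer 47-106: 60 each from A, B, C, D, E = 60*5 = 300 chips; eligible A, B, C, D, E
Layer 107-121: 15 each from A, B, D, E = 15*4 = 60 chips; eligible A, B, D, E
Layer 122-148: 27 each from A, D, E = 27*3 = 81 chips; eligible A, D, E

Pot 1: 276 chips, eligible: A, B, C, D, E, F
Pot 2: 300 chips, eligible: A, B, C, D, E
Pot 3: 60 chips, eligible: A, B, D, E
Pot 4: 81 chips, eligible: A, D, E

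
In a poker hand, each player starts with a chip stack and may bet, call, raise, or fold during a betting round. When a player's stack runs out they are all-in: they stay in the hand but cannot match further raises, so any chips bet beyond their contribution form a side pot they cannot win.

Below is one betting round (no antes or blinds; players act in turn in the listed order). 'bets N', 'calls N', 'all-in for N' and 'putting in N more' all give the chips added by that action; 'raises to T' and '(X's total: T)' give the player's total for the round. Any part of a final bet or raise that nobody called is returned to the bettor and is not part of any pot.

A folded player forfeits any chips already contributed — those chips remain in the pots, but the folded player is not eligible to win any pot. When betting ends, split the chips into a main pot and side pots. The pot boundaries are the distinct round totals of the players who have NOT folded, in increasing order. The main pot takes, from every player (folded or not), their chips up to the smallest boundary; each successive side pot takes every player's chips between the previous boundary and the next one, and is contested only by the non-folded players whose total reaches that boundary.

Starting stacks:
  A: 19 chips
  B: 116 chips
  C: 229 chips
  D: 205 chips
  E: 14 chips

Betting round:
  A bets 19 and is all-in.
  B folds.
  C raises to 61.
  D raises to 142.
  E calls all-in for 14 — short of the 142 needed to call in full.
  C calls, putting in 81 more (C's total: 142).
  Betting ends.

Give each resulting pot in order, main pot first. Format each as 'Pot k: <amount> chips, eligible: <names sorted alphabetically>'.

Contributions: A=19, C=142, D=142, E=14
Folded: B
Pot levels (distinct totals of non-folded players): 14, 19, 142
Layer 1-14: 14 each from A, C, D, E = 14*4 = 56 chips; eligible A, C, D, E
Layer 15-19: 5 each from A, C, D = 5*3 = 15 chips; eligible A, C, D
Layer 20-142: 123 each from C, D = 123*2 = 246 chips; eligible C, D

Pot 1: 56 chips, eligible: A, C, D, E
Pot 2: 15 chips, eligible: A, C, D
Pot 3: 246 chips, eligible: C, D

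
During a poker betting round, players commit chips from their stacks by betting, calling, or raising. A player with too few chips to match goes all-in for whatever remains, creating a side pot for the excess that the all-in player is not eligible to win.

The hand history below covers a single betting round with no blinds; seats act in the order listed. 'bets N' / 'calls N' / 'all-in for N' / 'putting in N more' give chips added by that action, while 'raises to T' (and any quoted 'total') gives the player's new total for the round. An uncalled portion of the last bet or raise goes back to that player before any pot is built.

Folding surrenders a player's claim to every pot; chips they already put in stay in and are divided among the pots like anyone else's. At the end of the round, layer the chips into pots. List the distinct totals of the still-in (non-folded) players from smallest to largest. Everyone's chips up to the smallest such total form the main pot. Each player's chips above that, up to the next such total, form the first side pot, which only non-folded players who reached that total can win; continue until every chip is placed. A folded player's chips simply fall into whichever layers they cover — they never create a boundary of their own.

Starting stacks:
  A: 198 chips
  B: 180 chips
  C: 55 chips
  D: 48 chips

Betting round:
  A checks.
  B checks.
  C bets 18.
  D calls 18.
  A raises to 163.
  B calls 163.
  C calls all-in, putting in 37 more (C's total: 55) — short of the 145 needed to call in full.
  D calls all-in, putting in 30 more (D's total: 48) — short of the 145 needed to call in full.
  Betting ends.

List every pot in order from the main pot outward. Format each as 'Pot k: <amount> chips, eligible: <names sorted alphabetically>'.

Pot 1: 192 chips, eligible: A, B, C, D
Pot 2: 21 chips, eligible: A, B, C
Pot 3: 216 chips, eligible: A, B

Derivation:
Contributions: A=163, B=163, C=55, D=48
Pot levels (distinct totals of non-folded players): 48, 55, 163
Layer 1-48: 48 each from A, B, C, D = 48*4 = 192 chips; eligible A, B, C, D
Layer 49-55: 7 each from A, B, C = 7*3 = 21 chips; eligible A, B, C
Layer 56-163: 108 each from A, B = 108*2 = 216 chips; eligible A, B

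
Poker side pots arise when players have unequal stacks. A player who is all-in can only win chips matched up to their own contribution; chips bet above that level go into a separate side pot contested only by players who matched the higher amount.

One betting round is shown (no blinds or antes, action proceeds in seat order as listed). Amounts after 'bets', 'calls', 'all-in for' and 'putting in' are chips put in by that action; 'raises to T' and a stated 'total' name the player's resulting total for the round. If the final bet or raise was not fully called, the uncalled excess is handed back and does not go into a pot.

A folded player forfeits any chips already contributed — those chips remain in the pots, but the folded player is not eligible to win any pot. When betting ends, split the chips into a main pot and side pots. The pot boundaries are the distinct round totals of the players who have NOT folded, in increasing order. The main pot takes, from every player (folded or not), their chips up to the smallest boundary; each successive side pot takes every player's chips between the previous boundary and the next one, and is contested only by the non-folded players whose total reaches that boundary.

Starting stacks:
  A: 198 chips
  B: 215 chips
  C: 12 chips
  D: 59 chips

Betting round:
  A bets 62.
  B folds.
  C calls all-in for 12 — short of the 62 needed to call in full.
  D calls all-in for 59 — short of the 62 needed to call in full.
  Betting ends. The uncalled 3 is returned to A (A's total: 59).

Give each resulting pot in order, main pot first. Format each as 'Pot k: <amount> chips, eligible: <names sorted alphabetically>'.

Contributions (after 3 returned to A): A=59, C=12, D=59
Folded: B
Pot levels (distinct totals of non-folded players): 12, 59
Layer 1-12: 12 each from A, C, D = 12*3 = 36 chips; eligible A, C, D
Layer 13-59: 47 each from A, D = 47*2 = 94 chips; eligible A, D

Pot 1: 36 chips, eligible: A, C, D
Pot 2: 94 chips, eligible: A, D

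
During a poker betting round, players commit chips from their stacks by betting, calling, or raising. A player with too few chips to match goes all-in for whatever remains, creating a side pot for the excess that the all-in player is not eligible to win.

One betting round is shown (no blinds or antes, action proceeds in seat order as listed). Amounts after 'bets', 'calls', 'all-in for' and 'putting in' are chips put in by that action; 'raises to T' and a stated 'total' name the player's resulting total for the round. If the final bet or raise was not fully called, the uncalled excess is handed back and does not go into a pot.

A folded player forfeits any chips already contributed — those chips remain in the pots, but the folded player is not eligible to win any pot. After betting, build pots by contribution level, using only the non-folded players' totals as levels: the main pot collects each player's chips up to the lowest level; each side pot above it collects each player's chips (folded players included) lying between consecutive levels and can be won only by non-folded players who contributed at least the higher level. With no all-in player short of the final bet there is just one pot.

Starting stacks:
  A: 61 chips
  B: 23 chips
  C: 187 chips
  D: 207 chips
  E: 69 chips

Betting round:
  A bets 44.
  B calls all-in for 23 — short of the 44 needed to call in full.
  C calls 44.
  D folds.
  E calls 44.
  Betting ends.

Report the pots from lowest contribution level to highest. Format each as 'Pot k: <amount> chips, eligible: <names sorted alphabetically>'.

Contributions: A=44, B=23, C=44, E=44
Folded: D
Pot levels (distinct totals of non-folded players): 23, 44
Layer 1-23: 23 each from A, B, C, E = 23*4 = 92 chips; eligible A, B, C, E
Layer 24-44: 21 each from A, C, E = 21*3 = 63 chips; eligible A, C, E

Pot 1: 92 chips, eligible: A, B, C, E
Pot 2: 63 chips, eligible: A, C, E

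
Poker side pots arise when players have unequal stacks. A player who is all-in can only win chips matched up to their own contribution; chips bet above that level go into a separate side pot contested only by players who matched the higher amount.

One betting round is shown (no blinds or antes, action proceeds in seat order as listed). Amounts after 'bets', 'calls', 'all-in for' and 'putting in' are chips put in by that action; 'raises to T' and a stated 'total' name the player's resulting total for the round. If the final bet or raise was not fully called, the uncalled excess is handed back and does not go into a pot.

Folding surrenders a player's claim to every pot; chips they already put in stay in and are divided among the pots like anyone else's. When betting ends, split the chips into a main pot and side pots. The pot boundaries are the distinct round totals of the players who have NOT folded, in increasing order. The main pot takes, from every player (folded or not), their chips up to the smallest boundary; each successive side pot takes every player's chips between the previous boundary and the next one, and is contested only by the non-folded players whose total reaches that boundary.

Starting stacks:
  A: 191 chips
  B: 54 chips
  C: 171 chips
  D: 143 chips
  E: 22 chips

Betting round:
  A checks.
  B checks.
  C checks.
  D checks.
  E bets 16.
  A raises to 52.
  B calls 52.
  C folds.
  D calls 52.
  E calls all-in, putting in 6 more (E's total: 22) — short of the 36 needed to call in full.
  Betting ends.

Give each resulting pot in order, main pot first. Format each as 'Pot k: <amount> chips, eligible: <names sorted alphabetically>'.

Contributions: A=52, B=52, D=52, E=22
Folded: C
Pot levels (distinct totals of non-folded players): 22, 52
Layer 1-22: 22 each from A, B, D, E = 22*4 = 88 chips; eligible A, B, D, E
Layer 23-52: 30 each from A, B, D = 30*3 = 90 chips; eligible A, B, D

Pot 1: 88 chips, eligible: A, B, D, E
Pot 2: 90 chips, eligible: A, B, D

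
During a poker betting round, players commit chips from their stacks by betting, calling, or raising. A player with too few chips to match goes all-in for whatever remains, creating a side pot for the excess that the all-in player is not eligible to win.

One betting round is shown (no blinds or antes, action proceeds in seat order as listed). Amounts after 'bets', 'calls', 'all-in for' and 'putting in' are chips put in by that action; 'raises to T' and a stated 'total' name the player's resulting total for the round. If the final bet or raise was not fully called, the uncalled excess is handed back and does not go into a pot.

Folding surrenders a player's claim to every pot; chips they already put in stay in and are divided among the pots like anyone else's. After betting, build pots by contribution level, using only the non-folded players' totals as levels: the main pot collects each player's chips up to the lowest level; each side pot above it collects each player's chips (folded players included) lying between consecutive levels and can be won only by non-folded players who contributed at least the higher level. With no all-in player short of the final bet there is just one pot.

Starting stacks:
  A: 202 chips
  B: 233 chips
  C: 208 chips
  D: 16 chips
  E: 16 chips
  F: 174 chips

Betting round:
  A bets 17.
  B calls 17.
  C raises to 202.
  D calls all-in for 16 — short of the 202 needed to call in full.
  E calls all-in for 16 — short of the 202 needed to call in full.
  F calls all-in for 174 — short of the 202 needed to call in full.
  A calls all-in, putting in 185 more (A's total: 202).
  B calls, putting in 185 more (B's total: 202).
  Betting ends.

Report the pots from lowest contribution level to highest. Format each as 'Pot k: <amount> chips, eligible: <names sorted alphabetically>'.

Contributions: A=202, B=202, C=202, D=16, E=16, F=174
Pot levels (distinct totals of non-folded players): 16, 174, 202
Layer 1-16: 16 each from A, B, C, D, E, F = 16*6 = 96 chips; eligible A, B, C, D, E, F
Layer 17-174: 158 each from A, B, C, F = 158*4 = 632 chips; eligible A, B, C, F
Layer 175-202: 28 each from A, B, C = 28*3 = 84 chips; eligible A, B, C

Pot 1: 96 chips, eligible: A, B, C, D, E, F
Pot 2: 632 chips, eligible: A, B, C, F
Pot 3: 84 chips, eligible: A, B, C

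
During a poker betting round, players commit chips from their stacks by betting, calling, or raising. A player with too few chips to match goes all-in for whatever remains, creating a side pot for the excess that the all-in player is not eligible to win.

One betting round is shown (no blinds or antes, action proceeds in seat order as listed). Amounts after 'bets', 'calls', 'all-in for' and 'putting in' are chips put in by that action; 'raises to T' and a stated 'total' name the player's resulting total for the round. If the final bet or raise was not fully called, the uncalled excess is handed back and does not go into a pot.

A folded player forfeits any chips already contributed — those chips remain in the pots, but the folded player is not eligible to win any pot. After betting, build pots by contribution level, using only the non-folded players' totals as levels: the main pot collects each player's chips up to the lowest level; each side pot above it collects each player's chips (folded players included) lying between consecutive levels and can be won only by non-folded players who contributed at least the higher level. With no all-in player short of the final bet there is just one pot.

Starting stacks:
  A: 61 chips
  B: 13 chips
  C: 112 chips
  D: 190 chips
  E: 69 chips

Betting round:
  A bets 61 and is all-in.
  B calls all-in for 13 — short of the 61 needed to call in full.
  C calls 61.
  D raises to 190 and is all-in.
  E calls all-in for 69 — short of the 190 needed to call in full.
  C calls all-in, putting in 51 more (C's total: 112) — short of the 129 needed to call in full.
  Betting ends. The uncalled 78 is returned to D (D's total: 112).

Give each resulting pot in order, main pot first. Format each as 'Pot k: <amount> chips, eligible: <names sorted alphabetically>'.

Contributions (after 78 returned to D): A=61, B=13, C=112, D=112, E=69
Pot levels (distinct totals of non-folded players): 13, 61, 69, 112
Layer 1-13: 13 each from A, B, C, D, E = 13*5 = 65 chips; eligible A, B, C, D, E
Layer 14-61: 48 each from A, C, D, E = 48*4 = 192 chips; eligible A, C, D, E
Layer 62-69: 8 each from C, D, E = 8*3 = 24 chips; eligible C, D, E
Layer 70-112: 43 each from C, D = 43*2 = 86 chips; eligible C, D

Pot 1: 65 chips, eligible: A, B, C, D, E
Pot 2: 192 chips, eligible: A, C, D, E
Pot 3: 24 chips, eligible: C, D, E
Pot 4: 86 chips, eligible: C, D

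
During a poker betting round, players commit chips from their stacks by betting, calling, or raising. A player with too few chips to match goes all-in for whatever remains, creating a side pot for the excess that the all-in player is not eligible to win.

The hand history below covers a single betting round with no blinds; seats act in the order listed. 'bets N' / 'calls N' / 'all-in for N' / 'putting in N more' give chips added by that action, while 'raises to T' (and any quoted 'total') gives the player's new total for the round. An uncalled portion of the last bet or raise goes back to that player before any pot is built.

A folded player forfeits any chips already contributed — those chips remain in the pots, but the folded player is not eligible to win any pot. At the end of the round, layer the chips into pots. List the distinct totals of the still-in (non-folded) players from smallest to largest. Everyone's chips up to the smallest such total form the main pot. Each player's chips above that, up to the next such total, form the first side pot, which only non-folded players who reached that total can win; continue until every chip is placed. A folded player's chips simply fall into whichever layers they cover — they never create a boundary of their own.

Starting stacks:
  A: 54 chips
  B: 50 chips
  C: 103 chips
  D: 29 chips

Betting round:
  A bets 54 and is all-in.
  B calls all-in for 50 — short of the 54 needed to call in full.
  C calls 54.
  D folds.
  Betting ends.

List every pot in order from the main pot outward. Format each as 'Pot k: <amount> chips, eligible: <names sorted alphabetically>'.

Pot 1: 150 chips, eligible: A, B, C
Pot 2: 8 chips, eligible: A, C

Derivation:
Contributions: A=54, B=50, C=54
Folded: D
Pot levels (distinct totals of non-folded players): 50, 54
Layer 1-50: 50 each from A, B, C = 50*3 = 150 chips; eligible A, B, C
Layer 51-54: 4 each from A, C = 4*2 = 8 chips; eligible A, C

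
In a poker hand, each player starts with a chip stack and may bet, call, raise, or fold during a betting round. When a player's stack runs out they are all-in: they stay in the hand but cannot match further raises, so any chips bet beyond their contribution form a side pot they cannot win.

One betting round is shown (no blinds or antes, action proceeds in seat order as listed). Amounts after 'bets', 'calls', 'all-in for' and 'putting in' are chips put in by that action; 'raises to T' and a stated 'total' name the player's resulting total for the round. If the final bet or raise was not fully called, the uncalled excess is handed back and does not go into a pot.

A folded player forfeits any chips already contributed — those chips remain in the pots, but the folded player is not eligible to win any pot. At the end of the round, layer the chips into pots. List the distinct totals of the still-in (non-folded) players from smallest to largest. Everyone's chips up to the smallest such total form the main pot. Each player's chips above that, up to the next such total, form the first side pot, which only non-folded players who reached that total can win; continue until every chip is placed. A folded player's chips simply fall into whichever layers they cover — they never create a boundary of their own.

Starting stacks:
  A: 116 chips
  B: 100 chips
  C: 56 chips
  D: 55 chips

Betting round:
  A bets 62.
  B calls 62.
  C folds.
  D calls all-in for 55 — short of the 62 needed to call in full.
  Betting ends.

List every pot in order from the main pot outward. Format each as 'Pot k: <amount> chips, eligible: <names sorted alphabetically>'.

Pot 1: 165 chips, eligible: A, B, D
Pot 2: 14 chips, eligible: A, B

Derivation:
Contributions: A=62, B=62, D=55
Folded: C
Pot levels (distinct totals of non-folded players): 55, 62
Layer 1-55: 55 each from A, B, D = 55*3 = 165 chips; eligible A, B, D
Layer 56-62: 7 each from A, B = 7*2 = 14 chips; eligible A, B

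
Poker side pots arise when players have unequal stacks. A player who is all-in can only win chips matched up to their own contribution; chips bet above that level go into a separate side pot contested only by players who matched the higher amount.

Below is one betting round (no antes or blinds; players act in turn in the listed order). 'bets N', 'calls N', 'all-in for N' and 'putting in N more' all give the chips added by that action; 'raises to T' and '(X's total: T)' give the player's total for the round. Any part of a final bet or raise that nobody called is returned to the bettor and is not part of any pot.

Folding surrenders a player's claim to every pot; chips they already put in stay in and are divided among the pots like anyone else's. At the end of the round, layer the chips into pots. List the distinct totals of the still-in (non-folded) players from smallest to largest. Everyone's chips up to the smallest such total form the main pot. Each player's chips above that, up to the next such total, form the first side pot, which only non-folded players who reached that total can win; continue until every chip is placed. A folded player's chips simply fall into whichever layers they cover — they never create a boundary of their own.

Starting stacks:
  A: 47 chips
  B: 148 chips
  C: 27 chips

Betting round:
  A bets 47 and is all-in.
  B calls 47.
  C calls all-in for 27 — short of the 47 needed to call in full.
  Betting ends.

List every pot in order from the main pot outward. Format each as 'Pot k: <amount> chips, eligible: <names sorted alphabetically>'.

Contributions: A=47, B=47, C=27
Pot levels (distinct totals of non-folded players): 27, 47
Layer 1-27: 27 each from A, B, C = 27*3 = 81 chips; eligible A, B, C
Layer 28-47: 20 each from A, B = 20*2 = 40 chips; eligible A, B

Pot 1: 81 chips, eligible: A, B, C
Pot 2: 40 chips, eligible: A, B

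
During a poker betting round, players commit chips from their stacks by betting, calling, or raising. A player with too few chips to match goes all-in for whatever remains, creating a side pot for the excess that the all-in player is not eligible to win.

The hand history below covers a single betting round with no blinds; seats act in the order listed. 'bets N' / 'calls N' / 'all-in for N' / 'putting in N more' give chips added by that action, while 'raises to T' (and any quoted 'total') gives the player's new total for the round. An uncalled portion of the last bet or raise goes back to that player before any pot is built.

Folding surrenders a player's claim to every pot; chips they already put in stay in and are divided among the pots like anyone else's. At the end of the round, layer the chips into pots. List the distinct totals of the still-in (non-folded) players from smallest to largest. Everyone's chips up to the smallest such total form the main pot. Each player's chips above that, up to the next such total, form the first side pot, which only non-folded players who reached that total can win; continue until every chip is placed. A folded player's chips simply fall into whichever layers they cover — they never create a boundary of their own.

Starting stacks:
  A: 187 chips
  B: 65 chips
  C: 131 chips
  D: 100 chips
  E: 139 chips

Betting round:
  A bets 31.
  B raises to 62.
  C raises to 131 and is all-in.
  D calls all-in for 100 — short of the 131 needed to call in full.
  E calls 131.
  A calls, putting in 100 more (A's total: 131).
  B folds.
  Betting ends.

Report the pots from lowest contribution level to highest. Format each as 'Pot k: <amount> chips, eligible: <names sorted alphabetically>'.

Contributions: A=131, B=62, C=131, D=100, E=131
Folded: B
Pot levels (distinct totals of non-folded players): 100, 131
Layer 1-100: A 100 + B 62 + C 100 + D 100 + E 100 = 462 chips; eligible A, C, D, E
Layer 101-131: 31 each from A, C, E = 31*3 = 93 chips; eligible A, C, E

Pot 1: 462 chips, eligible: A, C, D, E
Pot 2: 93 chips, eligible: A, C, E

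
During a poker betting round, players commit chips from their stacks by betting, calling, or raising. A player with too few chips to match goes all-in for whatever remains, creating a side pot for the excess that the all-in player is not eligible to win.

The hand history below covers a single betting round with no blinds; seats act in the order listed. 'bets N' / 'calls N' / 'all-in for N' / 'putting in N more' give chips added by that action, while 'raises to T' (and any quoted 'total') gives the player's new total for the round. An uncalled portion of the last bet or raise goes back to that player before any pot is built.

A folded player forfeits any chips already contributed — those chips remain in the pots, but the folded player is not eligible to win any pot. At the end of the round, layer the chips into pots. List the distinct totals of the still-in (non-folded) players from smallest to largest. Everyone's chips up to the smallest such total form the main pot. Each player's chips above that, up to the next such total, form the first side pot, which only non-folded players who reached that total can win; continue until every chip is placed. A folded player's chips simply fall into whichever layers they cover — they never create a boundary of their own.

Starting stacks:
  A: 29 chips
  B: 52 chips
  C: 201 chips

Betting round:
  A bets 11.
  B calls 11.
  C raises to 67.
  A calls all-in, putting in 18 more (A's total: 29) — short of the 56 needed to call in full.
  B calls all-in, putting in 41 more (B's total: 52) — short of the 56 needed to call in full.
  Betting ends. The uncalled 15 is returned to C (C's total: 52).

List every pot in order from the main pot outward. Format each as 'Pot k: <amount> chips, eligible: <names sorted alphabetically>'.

Contributions (after 15 returned to C): A=29, B=52, C=52
Pot levels (distinct totals of non-folded players): 29, 52
Layer 1-29: 29 each from A, B, C = 29*3 = 87 chips; eligible A, B, C
Layer 30-52: 23 each from B, C = 23*2 = 46 chips; eligible B, C

Pot 1: 87 chips, eligible: A, B, C
Pot 2: 46 chips, eligible: B, C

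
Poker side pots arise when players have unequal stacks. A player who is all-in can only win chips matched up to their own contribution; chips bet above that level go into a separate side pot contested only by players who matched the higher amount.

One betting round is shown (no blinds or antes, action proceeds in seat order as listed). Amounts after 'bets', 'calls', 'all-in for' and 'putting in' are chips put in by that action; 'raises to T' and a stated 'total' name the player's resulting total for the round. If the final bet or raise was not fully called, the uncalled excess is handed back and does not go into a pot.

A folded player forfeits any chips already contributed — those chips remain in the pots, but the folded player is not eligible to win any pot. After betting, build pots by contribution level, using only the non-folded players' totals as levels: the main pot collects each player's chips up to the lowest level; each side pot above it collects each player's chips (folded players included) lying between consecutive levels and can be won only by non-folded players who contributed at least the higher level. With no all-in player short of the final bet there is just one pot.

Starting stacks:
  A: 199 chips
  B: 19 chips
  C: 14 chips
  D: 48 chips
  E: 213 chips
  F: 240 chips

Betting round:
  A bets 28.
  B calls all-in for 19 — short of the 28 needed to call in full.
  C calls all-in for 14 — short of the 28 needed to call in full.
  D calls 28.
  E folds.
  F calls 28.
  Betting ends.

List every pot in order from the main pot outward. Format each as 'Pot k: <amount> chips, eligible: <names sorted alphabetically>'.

Pot 1: 70 chips, eligible: A, B, C, D, F
Pot 2: 20 chips, eligible: A, B, D, F
Pot 3: 27 chips, eligible: A, D, F

Derivation:
Contributions: A=28, B=19, C=14, D=28, F=28
Folded: E
Pot levels (distinct totals of non-folded players): 14, 19, 28
Layer 1-14: 14 each from A, B, C, D, F = 14*5 = 70 chips; eligible A, B, C, D, F
Layer 15-19: 5 each from A, B, D, F = 5*4 = 20 chips; eligible A, B, D, F
Layer 20-28: 9 each from A, D, F = 9*3 = 27 chips; eligible A, D, F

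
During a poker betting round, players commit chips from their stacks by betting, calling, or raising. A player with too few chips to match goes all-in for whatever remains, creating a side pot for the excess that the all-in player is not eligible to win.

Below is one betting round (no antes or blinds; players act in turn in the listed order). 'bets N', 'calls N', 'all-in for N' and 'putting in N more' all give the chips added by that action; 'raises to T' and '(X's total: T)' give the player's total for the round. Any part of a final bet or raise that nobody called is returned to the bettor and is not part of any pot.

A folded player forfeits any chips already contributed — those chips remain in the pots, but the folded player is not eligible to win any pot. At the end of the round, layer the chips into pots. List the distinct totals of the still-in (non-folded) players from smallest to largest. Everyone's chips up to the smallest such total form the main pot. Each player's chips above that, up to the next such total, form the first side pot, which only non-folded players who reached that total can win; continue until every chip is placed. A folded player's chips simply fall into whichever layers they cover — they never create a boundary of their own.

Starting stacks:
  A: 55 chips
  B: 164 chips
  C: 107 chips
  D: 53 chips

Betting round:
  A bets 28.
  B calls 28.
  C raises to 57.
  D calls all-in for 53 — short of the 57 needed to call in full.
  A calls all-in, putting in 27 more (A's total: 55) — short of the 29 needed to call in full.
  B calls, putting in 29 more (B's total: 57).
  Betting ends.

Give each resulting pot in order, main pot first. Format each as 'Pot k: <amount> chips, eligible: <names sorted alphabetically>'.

Pot 1: 212 chips, eligible: A, B, C, D
Pot 2: 6 chips, eligible: A, B, C
Pot 3: 4 chips, eligible: B, C

Derivation:
Contributions: A=55, B=57, C=57, D=53
Pot levels (distinct totals of non-folded players): 53, 55, 57
Layer 1-53: 53 each from A, B, C, D = 53*4 = 212 chips; eligible A, B, C, D
Layer 54-55: 2 each from A, B, C = 2*3 = 6 chips; eligible A, B, C
Layer 56-57: 2 each from B, C = 2*2 = 4 chips; eligible B, C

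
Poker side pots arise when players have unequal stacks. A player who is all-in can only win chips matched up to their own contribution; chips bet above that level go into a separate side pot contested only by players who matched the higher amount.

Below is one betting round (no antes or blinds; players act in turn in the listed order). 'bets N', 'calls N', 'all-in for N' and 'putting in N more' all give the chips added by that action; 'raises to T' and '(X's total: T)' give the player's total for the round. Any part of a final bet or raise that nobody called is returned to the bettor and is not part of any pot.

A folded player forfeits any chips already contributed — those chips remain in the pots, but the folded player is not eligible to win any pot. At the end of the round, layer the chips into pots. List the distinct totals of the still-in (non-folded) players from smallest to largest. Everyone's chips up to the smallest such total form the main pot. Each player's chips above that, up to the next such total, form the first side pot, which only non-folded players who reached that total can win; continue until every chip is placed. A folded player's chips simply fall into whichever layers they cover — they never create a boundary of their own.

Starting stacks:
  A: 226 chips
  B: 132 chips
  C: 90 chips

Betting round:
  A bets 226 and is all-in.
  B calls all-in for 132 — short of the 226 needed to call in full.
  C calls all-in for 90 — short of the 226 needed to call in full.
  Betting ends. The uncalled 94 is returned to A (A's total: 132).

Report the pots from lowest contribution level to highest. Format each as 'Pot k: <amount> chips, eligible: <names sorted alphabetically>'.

Contributions (after 94 returned to A): A=132, B=132, C=90
Pot levels (distinct totals of non-folded players): 90, 132
Layer 1-90: 90 each from A, B, C = 90*3 = 270 chips; eligible A, B, C
Layer 91-132: 42 each from A, B = 42*2 = 84 chips; eligible A, B

Pot 1: 270 chips, eligible: A, B, C
Pot 2: 84 chips, eligible: A, B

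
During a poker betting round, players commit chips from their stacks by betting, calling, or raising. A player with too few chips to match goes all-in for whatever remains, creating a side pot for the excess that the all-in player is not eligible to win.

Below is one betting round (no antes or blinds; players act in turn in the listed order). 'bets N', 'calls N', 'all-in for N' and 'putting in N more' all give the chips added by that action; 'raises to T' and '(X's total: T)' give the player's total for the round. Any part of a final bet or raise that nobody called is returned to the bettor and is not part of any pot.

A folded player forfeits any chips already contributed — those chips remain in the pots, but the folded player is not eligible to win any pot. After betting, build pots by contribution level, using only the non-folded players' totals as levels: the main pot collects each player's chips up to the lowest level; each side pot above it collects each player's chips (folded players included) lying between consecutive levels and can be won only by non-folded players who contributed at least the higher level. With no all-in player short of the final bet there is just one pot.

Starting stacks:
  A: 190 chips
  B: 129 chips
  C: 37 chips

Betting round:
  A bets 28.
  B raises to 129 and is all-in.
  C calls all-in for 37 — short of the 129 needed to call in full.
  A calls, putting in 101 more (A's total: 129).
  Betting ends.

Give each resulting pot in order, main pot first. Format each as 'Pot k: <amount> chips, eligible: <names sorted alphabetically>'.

Pot 1: 111 chips, eligible: A, B, C
Pot 2: 184 chips, eligible: A, B

Derivation:
Contributions: A=129, B=129, C=37
Pot levels (distinct totals of non-folded players): 37, 129
Layer 1-37: 37 each from A, B, C = 37*3 = 111 chips; eligible A, B, C
Layer 38-129: 92 each from A, B = 92*2 = 184 chips; eligible A, B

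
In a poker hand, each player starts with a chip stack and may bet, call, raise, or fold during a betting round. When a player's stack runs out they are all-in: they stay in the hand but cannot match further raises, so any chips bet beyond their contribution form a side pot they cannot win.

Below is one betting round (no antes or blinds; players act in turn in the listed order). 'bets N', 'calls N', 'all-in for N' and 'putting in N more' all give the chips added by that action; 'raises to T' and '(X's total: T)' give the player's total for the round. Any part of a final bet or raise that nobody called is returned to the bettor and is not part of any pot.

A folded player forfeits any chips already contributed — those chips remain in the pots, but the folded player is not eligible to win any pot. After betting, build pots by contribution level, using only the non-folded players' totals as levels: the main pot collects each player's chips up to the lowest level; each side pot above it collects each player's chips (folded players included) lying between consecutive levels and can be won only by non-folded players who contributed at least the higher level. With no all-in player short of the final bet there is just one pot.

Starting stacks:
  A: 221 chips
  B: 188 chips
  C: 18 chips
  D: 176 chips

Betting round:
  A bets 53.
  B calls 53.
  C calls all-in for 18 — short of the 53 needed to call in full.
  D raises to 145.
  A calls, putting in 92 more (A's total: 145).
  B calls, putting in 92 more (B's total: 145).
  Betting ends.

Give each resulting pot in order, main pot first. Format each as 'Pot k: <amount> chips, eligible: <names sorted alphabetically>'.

Contributions: A=145, B=145, C=18, D=145
Pot levels (distinct totals of non-folded players): 18, 145
Layer 1-18: 18 each from A, B, C, D = 18*4 = 72 chips; eligible A, B, C, D
Layer 19-145: 127 each from A, B, D = 127*3 = 381 chips; eligible A, B, D

Pot 1: 72 chips, eligible: A, B, C, D
Pot 2: 381 chips, eligible: A, B, D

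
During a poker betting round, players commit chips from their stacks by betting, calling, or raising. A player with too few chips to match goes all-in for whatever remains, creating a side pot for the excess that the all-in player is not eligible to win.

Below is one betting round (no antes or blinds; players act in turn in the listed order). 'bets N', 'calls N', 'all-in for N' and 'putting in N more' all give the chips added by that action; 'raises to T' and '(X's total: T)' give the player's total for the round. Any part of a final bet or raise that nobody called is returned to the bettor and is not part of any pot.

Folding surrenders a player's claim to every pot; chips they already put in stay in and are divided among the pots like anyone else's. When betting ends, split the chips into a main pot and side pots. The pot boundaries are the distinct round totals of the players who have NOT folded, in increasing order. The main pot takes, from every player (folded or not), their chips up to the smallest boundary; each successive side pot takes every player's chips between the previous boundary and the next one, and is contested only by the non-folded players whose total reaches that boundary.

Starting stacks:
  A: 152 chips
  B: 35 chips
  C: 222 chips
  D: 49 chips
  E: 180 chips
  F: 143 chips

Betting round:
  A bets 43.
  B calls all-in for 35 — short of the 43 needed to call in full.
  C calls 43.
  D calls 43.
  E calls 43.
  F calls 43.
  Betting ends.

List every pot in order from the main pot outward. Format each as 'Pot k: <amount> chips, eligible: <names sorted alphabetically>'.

Contributions: A=43, B=35, C=43, D=43, E=43, F=43
Pot levels (distinct totals of non-folded players): 35, 43
Layer 1-35: 35 each from A, B, C, D, E, F = 35*6 = 210 chips; eligible A, B, C, D, E, F
Layer 36-43: 8 each from A, C, D, E, F = 8*5 = 40 chips; eligible A, C, D, E, F

Pot 1: 210 chips, eligible: A, B, C, D, E, F
Pot 2: 40 chips, eligible: A, C, D, E, F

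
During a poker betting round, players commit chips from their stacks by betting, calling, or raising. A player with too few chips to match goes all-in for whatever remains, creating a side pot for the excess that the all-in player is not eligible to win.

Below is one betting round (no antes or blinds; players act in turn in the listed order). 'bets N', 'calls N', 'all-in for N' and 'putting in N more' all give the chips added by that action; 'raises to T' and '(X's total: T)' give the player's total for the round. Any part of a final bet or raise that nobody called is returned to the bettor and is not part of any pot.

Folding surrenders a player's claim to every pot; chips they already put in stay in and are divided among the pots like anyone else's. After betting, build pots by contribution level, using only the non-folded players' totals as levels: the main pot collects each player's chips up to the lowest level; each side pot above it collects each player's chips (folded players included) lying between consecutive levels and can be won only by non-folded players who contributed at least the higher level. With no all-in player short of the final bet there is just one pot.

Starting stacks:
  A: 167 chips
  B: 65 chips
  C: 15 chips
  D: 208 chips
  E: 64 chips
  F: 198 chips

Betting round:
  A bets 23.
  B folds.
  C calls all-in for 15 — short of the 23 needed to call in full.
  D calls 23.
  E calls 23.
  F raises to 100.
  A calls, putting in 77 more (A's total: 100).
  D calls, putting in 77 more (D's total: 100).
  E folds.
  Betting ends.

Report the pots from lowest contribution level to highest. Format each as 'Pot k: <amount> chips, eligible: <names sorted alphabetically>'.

Contributions: A=100, C=15, D=100, E=23, F=100
Folded: B, E
Pot levels (distinct totals of non-folded players): 15, 100
Layer 1-15: 15 each from A, C, D, E, F = 15*5 = 75 chips; eligible A, C, D, F
Layer 16-100: A 85 + D 85 + E 8 + F 85 = 263 chips; eligible A, D, F

Pot 1: 75 chips, eligible: A, C, D, F
Pot 2: 263 chips, eligible: A, D, F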